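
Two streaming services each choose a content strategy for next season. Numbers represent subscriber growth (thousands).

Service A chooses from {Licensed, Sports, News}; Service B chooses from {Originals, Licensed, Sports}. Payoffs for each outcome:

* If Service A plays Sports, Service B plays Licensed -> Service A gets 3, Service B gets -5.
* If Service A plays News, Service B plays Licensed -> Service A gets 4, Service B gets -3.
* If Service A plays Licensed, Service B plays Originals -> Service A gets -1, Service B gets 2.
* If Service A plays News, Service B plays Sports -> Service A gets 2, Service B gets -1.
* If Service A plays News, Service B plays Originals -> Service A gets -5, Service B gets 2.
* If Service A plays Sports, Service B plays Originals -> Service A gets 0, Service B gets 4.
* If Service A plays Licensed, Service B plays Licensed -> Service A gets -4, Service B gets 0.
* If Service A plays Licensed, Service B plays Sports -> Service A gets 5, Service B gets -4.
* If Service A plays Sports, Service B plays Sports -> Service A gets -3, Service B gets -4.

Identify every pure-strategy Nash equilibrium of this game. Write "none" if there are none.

Pure NE: (Sports, Originals)

Service A against Originals: payoffs -1, 0, -5 → best response Sports.
Service A against Licensed: payoffs -4, 3, 4 → best response News.
Service A against Sports: payoffs 5, -3, 2 → best response Licensed.
Service B against Licensed: payoffs 2, 0, -4 → best response Originals.
Service B against Sports: payoffs 4, -5, -4 → best response Originals.
Service B against News: payoffs 2, -3, -1 → best response Originals.
Mutual best responses: (Sports, Originals).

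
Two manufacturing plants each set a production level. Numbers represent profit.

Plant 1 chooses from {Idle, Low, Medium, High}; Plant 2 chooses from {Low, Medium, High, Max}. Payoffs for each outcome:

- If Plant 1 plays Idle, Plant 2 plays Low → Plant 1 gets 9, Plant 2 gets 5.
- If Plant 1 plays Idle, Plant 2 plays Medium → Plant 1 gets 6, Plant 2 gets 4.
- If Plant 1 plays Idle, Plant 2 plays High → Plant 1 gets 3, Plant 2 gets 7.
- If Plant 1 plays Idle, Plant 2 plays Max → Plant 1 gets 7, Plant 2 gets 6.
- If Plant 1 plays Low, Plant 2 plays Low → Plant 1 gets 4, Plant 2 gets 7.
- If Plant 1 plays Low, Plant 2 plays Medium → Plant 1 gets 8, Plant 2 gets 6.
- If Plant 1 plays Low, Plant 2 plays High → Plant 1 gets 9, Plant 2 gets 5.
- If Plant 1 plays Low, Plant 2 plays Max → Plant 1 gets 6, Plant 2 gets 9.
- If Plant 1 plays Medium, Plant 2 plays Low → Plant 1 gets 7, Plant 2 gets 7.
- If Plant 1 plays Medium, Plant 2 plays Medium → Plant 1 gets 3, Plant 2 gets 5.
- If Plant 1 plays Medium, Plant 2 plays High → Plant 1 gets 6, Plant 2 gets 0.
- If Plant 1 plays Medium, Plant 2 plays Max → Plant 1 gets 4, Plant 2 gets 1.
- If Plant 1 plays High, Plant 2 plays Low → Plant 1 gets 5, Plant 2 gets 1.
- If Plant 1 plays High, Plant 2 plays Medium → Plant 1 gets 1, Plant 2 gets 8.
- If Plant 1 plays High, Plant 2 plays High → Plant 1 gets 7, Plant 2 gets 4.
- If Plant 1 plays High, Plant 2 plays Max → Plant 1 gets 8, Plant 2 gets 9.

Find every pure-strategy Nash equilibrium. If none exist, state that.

(Idle, Low): Plant 2 can switch to High (5 → 7). Not NE.
(Idle, Medium): Plant 1 can switch to Low (6 → 8). Not NE.
(Idle, High): Plant 1 can switch to Low (3 → 9). Not NE.
(Idle, Max): Plant 1 can switch to High (7 → 8). Not NE.
(Low, Low): Plant 1 can switch to Idle (4 → 9). Not NE.
(Low, Medium): Plant 2 can switch to Low (6 → 7). Not NE.
(High, Max): Plant 1 gets 8, best alternative 7; Plant 2 gets 9, best alternative 8. No profitable deviation — NE.
(The remaining 9 profiles each have a profitable deviation by the same check.)

Pure NE: (High, Max)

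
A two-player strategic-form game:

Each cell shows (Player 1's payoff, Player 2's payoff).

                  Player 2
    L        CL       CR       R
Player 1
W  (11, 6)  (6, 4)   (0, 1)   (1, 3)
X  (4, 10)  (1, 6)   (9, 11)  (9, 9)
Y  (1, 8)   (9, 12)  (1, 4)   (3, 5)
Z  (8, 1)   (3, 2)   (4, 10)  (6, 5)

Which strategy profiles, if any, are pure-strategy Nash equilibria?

Player 1 against L: payoffs 11, 4, 1, 8 → best response W.
Player 1 against CL: payoffs 6, 1, 9, 3 → best response Y.
Player 1 against CR: payoffs 0, 9, 1, 4 → best response X.
Player 1 against R: payoffs 1, 9, 3, 6 → best response X.
Player 2 against W: payoffs 6, 4, 1, 3 → best response L.
Player 2 against X: payoffs 10, 6, 11, 9 → best response CR.
Player 2 against Y: payoffs 8, 12, 4, 5 → best response CL.
Player 2 against Z: payoffs 1, 2, 10, 5 → best response CR.
Mutual best responses: (W, L); (X, CR); (Y, CL).

Pure-strategy Nash equilibria: (W, L); (X, CR); (Y, CL)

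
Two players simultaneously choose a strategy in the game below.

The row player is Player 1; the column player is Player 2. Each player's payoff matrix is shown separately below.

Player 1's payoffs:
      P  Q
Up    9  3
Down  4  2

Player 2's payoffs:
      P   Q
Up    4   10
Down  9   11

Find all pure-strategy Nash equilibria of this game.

(Up, P): Player 2 can switch to Q (4 → 10). Not NE.
(Up, Q): Player 1 gets 3, best alternative 2; Player 2 gets 10, best alternative 4. No profitable deviation — NE.
(Down, P): Player 1 can switch to Up (4 → 9). Not NE.
(Down, Q): Player 1 can switch to Up (2 → 3). Not NE.

(Up, Q)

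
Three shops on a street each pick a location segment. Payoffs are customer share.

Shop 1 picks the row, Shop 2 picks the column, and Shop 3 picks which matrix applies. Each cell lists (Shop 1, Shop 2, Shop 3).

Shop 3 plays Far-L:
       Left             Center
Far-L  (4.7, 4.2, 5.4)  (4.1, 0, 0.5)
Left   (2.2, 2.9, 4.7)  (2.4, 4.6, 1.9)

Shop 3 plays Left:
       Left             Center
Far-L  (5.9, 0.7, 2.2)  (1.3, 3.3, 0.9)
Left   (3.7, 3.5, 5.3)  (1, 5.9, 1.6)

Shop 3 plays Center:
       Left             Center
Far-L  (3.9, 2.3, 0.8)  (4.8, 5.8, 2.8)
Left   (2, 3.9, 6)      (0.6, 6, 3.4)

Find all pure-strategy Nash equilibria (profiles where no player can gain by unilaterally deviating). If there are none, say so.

(Far-L, Left, Far-L) and (Far-L, Center, Center)

Shop 1 against (Left, Far-L): payoffs 4.7, 2.2 → best response Far-L.
Shop 1 against (Left, Left): payoffs 5.9, 3.7 → best response Far-L.
Shop 1 against (Left, Center): payoffs 3.9, 2 → best response Far-L.
Shop 1 against (Center, Far-L): payoffs 4.1, 2.4 → best response Far-L.
Shop 1 against (Center, Left): payoffs 1.3, 1 → best response Far-L.
Shop 1 against (Center, Center): payoffs 4.8, 0.6 → best response Far-L.
Shop 2 against (Far-L, Far-L): payoffs 4.2, 0 → best response Left.
Shop 2 against (Far-L, Left): payoffs 0.7, 3.3 → best response Center.
Shop 2 against (Far-L, Center): payoffs 2.3, 5.8 → best response Center.
Shop 2 against (Left, Far-L): payoffs 2.9, 4.6 → best response Center.
Shop 2 against (Left, Left): payoffs 3.5, 5.9 → best response Center.
Shop 2 against (Left, Center): payoffs 3.9, 6 → best response Center.
Shop 3 against (Far-L, Left): payoffs 5.4, 2.2, 0.8 → best response Far-L.
Shop 3 against (Far-L, Center): payoffs 0.5, 0.9, 2.8 → best response Center.
Shop 3 against (Left, Left): payoffs 4.7, 5.3, 6 → best response Center.
Shop 3 against (Left, Center): payoffs 1.9, 1.6, 3.4 → best response Center.
Mutual best responses: (Far-L, Left, Far-L); (Far-L, Center, Center).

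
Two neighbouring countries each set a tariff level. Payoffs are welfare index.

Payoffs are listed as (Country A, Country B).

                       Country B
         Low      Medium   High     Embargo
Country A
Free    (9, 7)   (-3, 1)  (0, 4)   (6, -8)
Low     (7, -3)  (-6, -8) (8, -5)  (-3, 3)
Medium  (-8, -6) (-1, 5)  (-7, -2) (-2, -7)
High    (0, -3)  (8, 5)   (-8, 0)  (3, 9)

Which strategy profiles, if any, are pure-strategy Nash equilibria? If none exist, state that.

(Free, Low): Country A gets 9, best alternative 7; Country B gets 7, best alternative 4. No profitable deviation — NE.
(Free, Medium): Country A can switch to Medium (-3 → -1). Not NE.
(Free, High): Country A can switch to Low (0 → 8). Not NE.
(Free, Embargo): Country B can switch to Low (-8 → 7). Not NE.
(Low, Low): Country A can switch to Free (7 → 9). Not NE.
(Low, Medium): Country A can switch to Free (-6 → -3). Not NE.
(Low, High): Country B can switch to Low (-5 → -3). Not NE.
(Low, Embargo): Country A can switch to Free (-3 → 6). Not NE.
(Medium, Low): Country A can switch to Free (-8 → 9). Not NE.
(The remaining 7 profiles each have a profitable deviation by the same check.)

Pure NE: (Free, Low)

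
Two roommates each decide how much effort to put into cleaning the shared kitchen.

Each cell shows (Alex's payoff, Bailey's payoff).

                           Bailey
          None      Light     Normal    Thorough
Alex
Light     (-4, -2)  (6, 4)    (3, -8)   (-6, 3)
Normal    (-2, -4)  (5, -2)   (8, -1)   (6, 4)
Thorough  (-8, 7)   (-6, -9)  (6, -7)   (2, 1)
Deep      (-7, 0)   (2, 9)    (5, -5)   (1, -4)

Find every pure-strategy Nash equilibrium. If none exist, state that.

The pure Nash equilibria are (Light, Light), (Normal, Thorough).

Alex against None: payoffs -4, -2, -8, -7 → best response Normal.
Alex against Light: payoffs 6, 5, -6, 2 → best response Light.
Alex against Normal: payoffs 3, 8, 6, 5 → best response Normal.
Alex against Thorough: payoffs -6, 6, 2, 1 → best response Normal.
Bailey against Light: payoffs -2, 4, -8, 3 → best response Light.
Bailey against Normal: payoffs -4, -2, -1, 4 → best response Thorough.
Bailey against Thorough: payoffs 7, -9, -7, 1 → best response None.
Bailey against Deep: payoffs 0, 9, -5, -4 → best response Light.
Mutual best responses: (Light, Light); (Normal, Thorough).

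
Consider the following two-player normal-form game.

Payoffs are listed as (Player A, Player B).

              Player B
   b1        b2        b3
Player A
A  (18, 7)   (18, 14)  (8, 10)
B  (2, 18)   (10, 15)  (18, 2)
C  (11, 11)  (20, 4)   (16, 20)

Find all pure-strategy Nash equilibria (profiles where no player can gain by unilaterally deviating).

none

For each player, find the best response to each opponent profile; mutual best responses are the pure NE.
Player A against b1: payoffs 18, 2, 11 → best response A.
Player A against b2: payoffs 18, 10, 20 → best response C.
Player A against b3: payoffs 8, 18, 16 → best response B.
Player B against A: payoffs 7, 14, 10 → best response b2.
Player B against B: payoffs 18, 15, 2 → best response b1.
Player B against C: payoffs 11, 4, 20 → best response b3.
No profile is a mutual best response for all players.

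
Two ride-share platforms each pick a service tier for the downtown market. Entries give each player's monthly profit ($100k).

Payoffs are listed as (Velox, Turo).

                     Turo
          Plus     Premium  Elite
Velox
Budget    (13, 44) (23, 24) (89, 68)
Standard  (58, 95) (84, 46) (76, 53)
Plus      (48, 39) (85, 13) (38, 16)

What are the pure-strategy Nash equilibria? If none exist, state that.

Check each profile: it is a Nash equilibrium iff no player can strictly gain by switching unilaterally.
(Budget, Plus): Velox can switch to Standard (13 → 58). Not NE.
(Budget, Premium): Velox can switch to Standard (23 → 84). Not NE.
(Budget, Elite): Velox gets 89, best alternative 76; Turo gets 68, best alternative 44. No profitable deviation — NE.
(Standard, Plus): Velox gets 58, best alternative 48; Turo gets 95, best alternative 53. No profitable deviation — NE.
(Standard, Premium): Velox can switch to Plus (84 → 85). Not NE.
(Standard, Elite): Velox can switch to Budget (76 → 89). Not NE.
(Plus, Plus): Velox can switch to Standard (48 → 58). Not NE.
(Plus, Premium): Turo can switch to Plus (13 → 39). Not NE.
(The remaining 1 profile has a profitable deviation by the same check.)

(Budget, Elite); (Standard, Plus)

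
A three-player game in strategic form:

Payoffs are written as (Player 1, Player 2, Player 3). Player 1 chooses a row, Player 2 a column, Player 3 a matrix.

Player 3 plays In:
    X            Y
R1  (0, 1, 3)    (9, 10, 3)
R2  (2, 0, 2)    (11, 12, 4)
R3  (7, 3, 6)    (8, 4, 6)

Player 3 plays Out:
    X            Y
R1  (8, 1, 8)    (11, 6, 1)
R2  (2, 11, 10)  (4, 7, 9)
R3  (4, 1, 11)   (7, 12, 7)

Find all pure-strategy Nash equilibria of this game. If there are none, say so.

none

Check each profile: it is a Nash equilibrium iff no player can strictly gain by switching unilaterally.
(R1, X, In): Player 1 can switch to R2 (0 → 2). Not NE.
(R1, X, Out): Player 2 can switch to Y (1 → 6). Not NE.
(R1, Y, In): Player 1 can switch to R2 (9 → 11). Not NE.
(R1, Y, Out): Player 3 can switch to In (1 → 3). Not NE.
(R2, X, In): Player 1 can switch to R3 (2 → 7). Not NE.
(R2, X, Out): Player 1 can switch to R1 (2 → 8). Not NE.
(R2, Y, In): Player 3 can switch to Out (4 → 9). Not NE.
(R2, Y, Out): Player 1 can switch to R1 (4 → 11). Not NE.
(R3, X, In): Player 2 can switch to Y (3 → 4). Not NE.
(R3, X, Out): Player 1 can switch to R1 (4 → 8). Not NE.
(The remaining 2 profiles each have a profitable deviation by the same check.)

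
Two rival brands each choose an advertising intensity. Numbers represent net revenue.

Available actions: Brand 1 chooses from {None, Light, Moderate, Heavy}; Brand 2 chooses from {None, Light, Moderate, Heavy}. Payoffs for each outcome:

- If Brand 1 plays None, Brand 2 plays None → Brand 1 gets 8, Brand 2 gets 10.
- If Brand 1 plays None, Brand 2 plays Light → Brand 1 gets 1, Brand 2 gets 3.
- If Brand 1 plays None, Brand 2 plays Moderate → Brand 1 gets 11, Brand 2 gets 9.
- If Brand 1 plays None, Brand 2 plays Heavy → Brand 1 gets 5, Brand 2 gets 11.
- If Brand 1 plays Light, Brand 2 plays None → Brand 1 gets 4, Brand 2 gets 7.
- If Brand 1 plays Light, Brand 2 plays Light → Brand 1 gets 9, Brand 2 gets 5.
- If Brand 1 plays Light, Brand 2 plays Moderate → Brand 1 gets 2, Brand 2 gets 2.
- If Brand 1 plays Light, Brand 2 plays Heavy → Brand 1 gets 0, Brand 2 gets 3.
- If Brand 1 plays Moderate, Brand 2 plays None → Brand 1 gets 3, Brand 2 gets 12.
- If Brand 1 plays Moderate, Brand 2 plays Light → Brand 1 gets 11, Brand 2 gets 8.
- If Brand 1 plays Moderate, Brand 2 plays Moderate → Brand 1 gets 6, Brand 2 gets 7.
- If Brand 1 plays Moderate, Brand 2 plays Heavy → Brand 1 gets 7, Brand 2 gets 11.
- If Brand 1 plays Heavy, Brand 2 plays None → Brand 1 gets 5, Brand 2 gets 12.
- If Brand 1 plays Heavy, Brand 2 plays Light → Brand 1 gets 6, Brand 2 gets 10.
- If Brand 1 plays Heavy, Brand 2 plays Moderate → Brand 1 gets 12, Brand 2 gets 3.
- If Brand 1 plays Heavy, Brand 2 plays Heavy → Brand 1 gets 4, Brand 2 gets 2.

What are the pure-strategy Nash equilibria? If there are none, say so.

Mark each player's best response to every combination of opponents' strategies; a profile where every player is best-responding is a pure Nash equilibrium.
Brand 1 against None: payoffs 8, 4, 3, 5 → best response None.
Brand 1 against Light: payoffs 1, 9, 11, 6 → best response Moderate.
Brand 1 against Moderate: payoffs 11, 2, 6, 12 → best response Heavy.
Brand 1 against Heavy: payoffs 5, 0, 7, 4 → best response Moderate.
Brand 2 against None: payoffs 10, 3, 9, 11 → best response Heavy.
Brand 2 against Light: payoffs 7, 5, 2, 3 → best response None.
Brand 2 against Moderate: payoffs 12, 8, 7, 11 → best response None.
Brand 2 against Heavy: payoffs 12, 10, 3, 2 → best response None.
No profile is a mutual best response for all players.

none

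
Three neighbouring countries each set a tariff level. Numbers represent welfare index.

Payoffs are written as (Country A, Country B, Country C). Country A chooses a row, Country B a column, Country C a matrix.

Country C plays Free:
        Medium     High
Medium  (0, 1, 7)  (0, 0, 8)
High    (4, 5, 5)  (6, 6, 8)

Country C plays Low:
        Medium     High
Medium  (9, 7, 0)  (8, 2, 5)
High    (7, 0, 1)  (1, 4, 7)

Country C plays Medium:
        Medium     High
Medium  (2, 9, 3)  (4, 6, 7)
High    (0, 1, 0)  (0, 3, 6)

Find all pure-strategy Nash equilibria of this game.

The unique pure-strategy Nash equilibrium is (High, High, Free).

(Medium, Medium, Free): Country A can switch to High (0 → 4). Not NE.
(Medium, Medium, Low): Country C can switch to Free (0 → 7). Not NE.
(Medium, Medium, Medium): Country C can switch to Free (3 → 7). Not NE.
(Medium, High, Free): Country A can switch to High (0 → 6). Not NE.
(Medium, High, Low): Country B can switch to Medium (2 → 7). Not NE.
(Medium, High, Medium): Country B can switch to Medium (6 → 9). Not NE.
(High, High, Free): Country A gets 6, best alternative 0; Country B gets 6, best alternative 5; Country C gets 8, best alternative 7. No profitable deviation — NE.
(The remaining 5 profiles each have a profitable deviation by the same check.)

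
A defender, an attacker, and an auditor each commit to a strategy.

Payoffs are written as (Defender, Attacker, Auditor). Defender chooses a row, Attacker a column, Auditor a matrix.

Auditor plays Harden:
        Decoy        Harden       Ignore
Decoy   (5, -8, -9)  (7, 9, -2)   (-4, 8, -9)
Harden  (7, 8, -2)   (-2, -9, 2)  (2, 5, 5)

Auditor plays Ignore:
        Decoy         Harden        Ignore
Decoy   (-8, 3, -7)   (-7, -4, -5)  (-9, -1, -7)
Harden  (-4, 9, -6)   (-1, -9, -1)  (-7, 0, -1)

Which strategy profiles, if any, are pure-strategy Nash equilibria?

Pure-strategy Nash equilibria: (Decoy, Harden, Harden), (Harden, Decoy, Harden)

Defender against (Decoy, Harden): payoffs 5, 7 → best response Harden.
Defender against (Decoy, Ignore): payoffs -8, -4 → best response Harden.
Defender against (Harden, Harden): payoffs 7, -2 → best response Decoy.
Defender against (Harden, Ignore): payoffs -7, -1 → best response Harden.
Defender against (Ignore, Harden): payoffs -4, 2 → best response Harden.
Defender against (Ignore, Ignore): payoffs -9, -7 → best response Harden.
Attacker against (Decoy, Harden): payoffs -8, 9, 8 → best response Harden.
Attacker against (Decoy, Ignore): payoffs 3, -4, -1 → best response Decoy.
Attacker against (Harden, Harden): payoffs 8, -9, 5 → best response Decoy.
Attacker against (Harden, Ignore): payoffs 9, -9, 0 → best response Decoy.
Auditor against (Decoy, Decoy): payoffs -9, -7 → best response Ignore.
Auditor against (Decoy, Harden): payoffs -2, -5 → best response Harden.
Auditor against (Decoy, Ignore): payoffs -9, -7 → best response Ignore.
Auditor against (Harden, Decoy): payoffs -2, -6 → best response Harden.
Auditor against (Harden, Harden): payoffs 2, -1 → best response Harden.
Auditor against (Harden, Ignore): payoffs 5, -1 → best response Harden.
Mutual best responses: (Decoy, Harden, Harden); (Harden, Decoy, Harden).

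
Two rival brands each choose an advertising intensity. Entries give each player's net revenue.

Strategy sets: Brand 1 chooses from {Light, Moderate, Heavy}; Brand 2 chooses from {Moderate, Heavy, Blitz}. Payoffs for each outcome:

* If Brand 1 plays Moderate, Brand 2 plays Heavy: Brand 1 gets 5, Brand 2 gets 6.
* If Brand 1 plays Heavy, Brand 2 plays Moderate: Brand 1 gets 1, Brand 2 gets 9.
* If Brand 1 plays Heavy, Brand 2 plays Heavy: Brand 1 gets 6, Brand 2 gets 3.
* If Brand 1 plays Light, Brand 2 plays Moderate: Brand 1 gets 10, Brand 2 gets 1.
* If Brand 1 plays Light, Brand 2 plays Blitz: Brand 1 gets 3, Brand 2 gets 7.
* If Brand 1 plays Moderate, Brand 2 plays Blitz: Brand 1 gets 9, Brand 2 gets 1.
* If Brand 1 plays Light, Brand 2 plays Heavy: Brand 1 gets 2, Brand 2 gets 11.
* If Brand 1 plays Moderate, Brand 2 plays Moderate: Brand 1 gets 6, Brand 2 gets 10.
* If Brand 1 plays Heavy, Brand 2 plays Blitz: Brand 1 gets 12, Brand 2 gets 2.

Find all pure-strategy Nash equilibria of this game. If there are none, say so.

There is no pure-strategy Nash equilibrium.

(Light, Moderate): Brand 2 can switch to Heavy (1 → 11). Not NE.
(Light, Heavy): Brand 1 can switch to Moderate (2 → 5). Not NE.
(Light, Blitz): Brand 1 can switch to Moderate (3 → 9). Not NE.
(Moderate, Moderate): Brand 1 can switch to Light (6 → 10). Not NE.
(Moderate, Heavy): Brand 1 can switch to Heavy (5 → 6). Not NE.
(Moderate, Blitz): Brand 1 can switch to Heavy (9 → 12). Not NE.
(The remaining 3 profiles each have a profitable deviation by the same check.)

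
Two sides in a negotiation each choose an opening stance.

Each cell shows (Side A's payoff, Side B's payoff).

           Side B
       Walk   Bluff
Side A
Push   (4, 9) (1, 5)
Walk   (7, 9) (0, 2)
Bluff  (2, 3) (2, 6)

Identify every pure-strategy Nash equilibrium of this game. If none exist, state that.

(Walk, Walk); (Bluff, Bluff)

Side A against Walk: payoffs 4, 7, 2 → best response Walk.
Side A against Bluff: payoffs 1, 0, 2 → best response Bluff.
Side B against Push: payoffs 9, 5 → best response Walk.
Side B against Walk: payoffs 9, 2 → best response Walk.
Side B against Bluff: payoffs 3, 6 → best response Bluff.
Mutual best responses: (Walk, Walk); (Bluff, Bluff).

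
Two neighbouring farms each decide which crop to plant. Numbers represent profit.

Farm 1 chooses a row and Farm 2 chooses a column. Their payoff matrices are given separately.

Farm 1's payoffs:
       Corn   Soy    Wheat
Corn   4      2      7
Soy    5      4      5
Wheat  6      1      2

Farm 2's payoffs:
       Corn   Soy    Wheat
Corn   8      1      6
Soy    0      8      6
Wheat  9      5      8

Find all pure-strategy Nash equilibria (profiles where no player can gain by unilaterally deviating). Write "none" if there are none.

Mark each player's best response to every combination of opponents' strategies; a profile where every player is best-responding is a pure Nash equilibrium.
Farm 1 against Corn: payoffs 4, 5, 6 → best response Wheat.
Farm 1 against Soy: payoffs 2, 4, 1 → best response Soy.
Farm 1 against Wheat: payoffs 7, 5, 2 → best response Corn.
Farm 2 against Corn: payoffs 8, 1, 6 → best response Corn.
Farm 2 against Soy: payoffs 0, 8, 6 → best response Soy.
Farm 2 against Wheat: payoffs 9, 5, 8 → best response Corn.
Mutual best responses: (Soy, Soy); (Wheat, Corn).

(Soy, Soy), (Wheat, Corn)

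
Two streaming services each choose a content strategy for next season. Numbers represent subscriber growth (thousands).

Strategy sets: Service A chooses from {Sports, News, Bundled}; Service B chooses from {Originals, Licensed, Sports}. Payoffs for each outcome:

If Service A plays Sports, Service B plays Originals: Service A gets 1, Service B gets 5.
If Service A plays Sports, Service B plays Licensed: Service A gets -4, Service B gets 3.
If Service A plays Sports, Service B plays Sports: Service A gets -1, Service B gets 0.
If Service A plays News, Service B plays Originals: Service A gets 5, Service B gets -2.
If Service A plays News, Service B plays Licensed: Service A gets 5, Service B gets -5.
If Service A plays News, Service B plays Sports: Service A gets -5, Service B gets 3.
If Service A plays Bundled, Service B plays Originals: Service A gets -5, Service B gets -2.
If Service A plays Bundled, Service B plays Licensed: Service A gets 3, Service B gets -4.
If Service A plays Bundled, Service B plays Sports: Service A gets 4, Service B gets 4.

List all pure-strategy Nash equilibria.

(Sports, Originals): Service A can switch to News (1 → 5). Not NE.
(Sports, Licensed): Service A can switch to News (-4 → 5). Not NE.
(Sports, Sports): Service A can switch to Bundled (-1 → 4). Not NE.
(News, Originals): Service B can switch to Sports (-2 → 3). Not NE.
(News, Licensed): Service B can switch to Originals (-5 → -2). Not NE.
(News, Sports): Service A can switch to Sports (-5 → -1). Not NE.
(Bundled, Originals): Service A can switch to Sports (-5 → 1). Not NE.
(Bundled, Licensed): Service A can switch to News (3 → 5). Not NE.
(Bundled, Sports): Service A gets 4, best alternative -1; Service B gets 4, best alternative -2. No profitable deviation — NE.

(Bundled, Sports)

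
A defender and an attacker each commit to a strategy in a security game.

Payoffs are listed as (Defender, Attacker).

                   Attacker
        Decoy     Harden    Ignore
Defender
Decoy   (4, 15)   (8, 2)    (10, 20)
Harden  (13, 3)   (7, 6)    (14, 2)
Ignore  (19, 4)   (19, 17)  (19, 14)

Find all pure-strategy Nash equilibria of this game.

(Ignore, Harden)

Defender against Decoy: payoffs 4, 13, 19 → best response Ignore.
Defender against Harden: payoffs 8, 7, 19 → best response Ignore.
Defender against Ignore: payoffs 10, 14, 19 → best response Ignore.
Attacker against Decoy: payoffs 15, 2, 20 → best response Ignore.
Attacker against Harden: payoffs 3, 6, 2 → best response Harden.
Attacker against Ignore: payoffs 4, 17, 14 → best response Harden.
Mutual best responses: (Ignore, Harden).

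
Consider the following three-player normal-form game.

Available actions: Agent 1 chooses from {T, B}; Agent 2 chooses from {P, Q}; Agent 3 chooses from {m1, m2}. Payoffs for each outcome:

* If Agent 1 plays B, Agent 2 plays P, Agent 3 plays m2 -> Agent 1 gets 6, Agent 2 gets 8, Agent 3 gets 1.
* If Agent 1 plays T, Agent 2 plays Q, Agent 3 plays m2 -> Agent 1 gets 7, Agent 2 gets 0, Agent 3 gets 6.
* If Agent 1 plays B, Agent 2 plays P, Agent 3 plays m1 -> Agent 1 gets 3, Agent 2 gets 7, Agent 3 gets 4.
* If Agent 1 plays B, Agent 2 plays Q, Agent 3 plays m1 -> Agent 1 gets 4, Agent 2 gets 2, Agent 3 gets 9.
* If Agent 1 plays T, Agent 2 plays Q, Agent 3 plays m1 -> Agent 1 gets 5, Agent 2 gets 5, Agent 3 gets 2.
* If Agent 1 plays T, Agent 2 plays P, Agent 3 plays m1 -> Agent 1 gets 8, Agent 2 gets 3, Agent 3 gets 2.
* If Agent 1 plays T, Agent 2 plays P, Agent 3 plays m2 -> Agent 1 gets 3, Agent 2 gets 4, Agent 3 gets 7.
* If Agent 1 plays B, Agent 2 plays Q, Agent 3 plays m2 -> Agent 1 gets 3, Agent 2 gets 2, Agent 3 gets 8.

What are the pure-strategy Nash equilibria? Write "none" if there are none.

(T, P, m1): Agent 2 can switch to Q (3 → 5). Not NE.
(T, P, m2): Agent 1 can switch to B (3 → 6). Not NE.
(T, Q, m1): Agent 3 can switch to m2 (2 → 6). Not NE.
(T, Q, m2): Agent 2 can switch to P (0 → 4). Not NE.
(B, P, m1): Agent 1 can switch to T (3 → 8). Not NE.
(B, P, m2): Agent 3 can switch to m1 (1 → 4). Not NE.
(B, Q, m1): Agent 1 can switch to T (4 → 5). Not NE.
(B, Q, m2): Agent 1 can switch to T (3 → 7). Not NE.

No pure-strategy Nash equilibrium.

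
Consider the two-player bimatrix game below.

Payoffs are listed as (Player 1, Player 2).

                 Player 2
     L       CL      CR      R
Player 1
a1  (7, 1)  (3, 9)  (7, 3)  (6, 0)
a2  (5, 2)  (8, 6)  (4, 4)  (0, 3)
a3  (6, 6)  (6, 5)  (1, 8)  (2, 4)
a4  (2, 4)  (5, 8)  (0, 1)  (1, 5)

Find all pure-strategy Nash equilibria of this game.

For each player, find the best response to each opponent profile; mutual best responses are the pure NE.
Player 1 against L: payoffs 7, 5, 6, 2 → best response a1.
Player 1 against CL: payoffs 3, 8, 6, 5 → best response a2.
Player 1 against CR: payoffs 7, 4, 1, 0 → best response a1.
Player 1 against R: payoffs 6, 0, 2, 1 → best response a1.
Player 2 against a1: payoffs 1, 9, 3, 0 → best response CL.
Player 2 against a2: payoffs 2, 6, 4, 3 → best response CL.
Player 2 against a3: payoffs 6, 5, 8, 4 → best response CR.
Player 2 against a4: payoffs 4, 8, 1, 5 → best response CL.
Mutual best responses: (a2, CL).

The unique pure-strategy Nash equilibrium is (a2, CL).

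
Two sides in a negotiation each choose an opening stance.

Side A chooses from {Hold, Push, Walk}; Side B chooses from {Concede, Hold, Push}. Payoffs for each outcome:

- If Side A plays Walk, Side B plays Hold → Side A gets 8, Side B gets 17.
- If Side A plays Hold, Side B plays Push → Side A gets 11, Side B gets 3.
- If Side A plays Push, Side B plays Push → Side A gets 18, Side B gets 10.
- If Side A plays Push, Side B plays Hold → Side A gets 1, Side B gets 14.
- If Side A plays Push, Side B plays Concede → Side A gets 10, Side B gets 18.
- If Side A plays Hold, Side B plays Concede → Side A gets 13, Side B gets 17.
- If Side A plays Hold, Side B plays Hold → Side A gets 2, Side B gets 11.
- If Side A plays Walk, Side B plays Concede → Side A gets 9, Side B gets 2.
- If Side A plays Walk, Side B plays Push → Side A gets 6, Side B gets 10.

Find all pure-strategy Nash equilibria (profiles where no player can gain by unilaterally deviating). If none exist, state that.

The pure Nash equilibria are (Hold, Concede) and (Walk, Hold).

(Hold, Concede): Side A gets 13, best alternative 10; Side B gets 17, best alternative 11. No profitable deviation — NE.
(Hold, Hold): Side A can switch to Walk (2 → 8). Not NE.
(Hold, Push): Side A can switch to Push (11 → 18). Not NE.
(Push, Concede): Side A can switch to Hold (10 → 13). Not NE.
(Push, Hold): Side A can switch to Hold (1 → 2). Not NE.
(Push, Push): Side B can switch to Concede (10 → 18). Not NE.
(Walk, Concede): Side A can switch to Hold (9 → 13). Not NE.
(Walk, Hold): Side A gets 8, best alternative 2; Side B gets 17, best alternative 10. No profitable deviation — NE.
(Walk, Push): Side A can switch to Hold (6 → 11). Not NE.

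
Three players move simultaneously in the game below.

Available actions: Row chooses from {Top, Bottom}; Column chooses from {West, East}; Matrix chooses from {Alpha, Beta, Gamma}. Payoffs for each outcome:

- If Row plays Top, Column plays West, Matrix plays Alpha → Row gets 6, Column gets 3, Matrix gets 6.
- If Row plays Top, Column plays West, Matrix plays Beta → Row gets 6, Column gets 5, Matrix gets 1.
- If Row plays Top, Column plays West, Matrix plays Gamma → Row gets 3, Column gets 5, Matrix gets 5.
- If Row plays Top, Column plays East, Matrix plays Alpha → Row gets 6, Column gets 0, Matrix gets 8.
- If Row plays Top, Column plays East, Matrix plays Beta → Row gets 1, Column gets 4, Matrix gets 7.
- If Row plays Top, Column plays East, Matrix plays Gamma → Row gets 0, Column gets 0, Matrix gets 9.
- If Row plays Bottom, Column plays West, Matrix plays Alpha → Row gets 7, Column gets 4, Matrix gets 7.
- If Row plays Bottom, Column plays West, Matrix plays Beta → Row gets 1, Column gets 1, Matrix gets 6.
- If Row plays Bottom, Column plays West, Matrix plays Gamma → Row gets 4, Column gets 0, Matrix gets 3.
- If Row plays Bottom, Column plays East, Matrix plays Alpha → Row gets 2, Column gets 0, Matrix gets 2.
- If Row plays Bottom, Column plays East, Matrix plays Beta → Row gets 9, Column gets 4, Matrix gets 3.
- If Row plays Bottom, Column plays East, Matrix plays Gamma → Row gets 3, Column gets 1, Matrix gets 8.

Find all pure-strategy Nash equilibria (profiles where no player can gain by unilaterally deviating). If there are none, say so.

Pure-strategy Nash equilibria: (Bottom, West, Alpha) and (Bottom, East, Gamma)

(Top, West, Alpha): Row can switch to Bottom (6 → 7). Not NE.
(Top, West, Beta): Matrix can switch to Alpha (1 → 6). Not NE.
(Top, West, Gamma): Row can switch to Bottom (3 → 4). Not NE.
(Top, East, Alpha): Column can switch to West (0 → 3). Not NE.
(Top, East, Beta): Row can switch to Bottom (1 → 9). Not NE.
(Top, East, Gamma): Row can switch to Bottom (0 → 3). Not NE.
(Bottom, West, Alpha): Row gets 7, best alternative 6; Column gets 4, best alternative 0; Matrix gets 7, best alternative 6. No profitable deviation — NE.
(Bottom, East, Gamma): Row gets 3, best alternative 0; Column gets 1, best alternative 0; Matrix gets 8, best alternative 3. No profitable deviation — NE.
(The remaining 4 profiles each have a profitable deviation by the same check.)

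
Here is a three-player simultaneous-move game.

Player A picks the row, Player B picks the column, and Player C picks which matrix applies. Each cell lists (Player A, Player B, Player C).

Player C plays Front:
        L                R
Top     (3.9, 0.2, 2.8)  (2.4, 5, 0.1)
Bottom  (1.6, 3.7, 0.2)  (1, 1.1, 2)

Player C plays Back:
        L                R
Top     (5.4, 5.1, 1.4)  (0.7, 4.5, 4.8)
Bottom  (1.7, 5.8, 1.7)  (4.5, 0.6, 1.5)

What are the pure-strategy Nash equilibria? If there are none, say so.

Player A against (L, Front): payoffs 3.9, 1.6 → best response Top.
Player A against (L, Back): payoffs 5.4, 1.7 → best response Top.
Player A against (R, Front): payoffs 2.4, 1 → best response Top.
Player A against (R, Back): payoffs 0.7, 4.5 → best response Bottom.
Player B against (Top, Front): payoffs 0.2, 5 → best response R.
Player B against (Top, Back): payoffs 5.1, 4.5 → best response L.
Player B against (Bottom, Front): payoffs 3.7, 1.1 → best response L.
Player B against (Bottom, Back): payoffs 5.8, 0.6 → best response L.
Player C against (Top, L): payoffs 2.8, 1.4 → best response Front.
Player C against (Top, R): payoffs 0.1, 4.8 → best response Back.
Player C against (Bottom, L): payoffs 0.2, 1.7 → best response Back.
Player C against (Bottom, R): payoffs 2, 1.5 → best response Front.
No profile is a mutual best response for all players.

There is no pure-strategy Nash equilibrium.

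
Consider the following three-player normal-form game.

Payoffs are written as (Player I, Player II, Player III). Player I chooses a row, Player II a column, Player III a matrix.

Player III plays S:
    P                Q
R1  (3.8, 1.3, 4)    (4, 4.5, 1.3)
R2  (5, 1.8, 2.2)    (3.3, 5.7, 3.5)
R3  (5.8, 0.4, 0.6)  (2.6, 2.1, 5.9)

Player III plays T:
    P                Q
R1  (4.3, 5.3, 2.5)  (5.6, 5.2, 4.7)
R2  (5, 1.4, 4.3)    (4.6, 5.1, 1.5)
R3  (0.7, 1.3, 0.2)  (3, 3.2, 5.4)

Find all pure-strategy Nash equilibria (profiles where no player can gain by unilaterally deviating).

Mark each player's best response to every combination of opponents' strategies; a profile where every player is best-responding is a pure Nash equilibrium.
Player I against (P, S): payoffs 3.8, 5, 5.8 → best response R3.
Player I against (P, T): payoffs 4.3, 5, 0.7 → best response R2.
Player I against (Q, S): payoffs 4, 3.3, 2.6 → best response R1.
Player I against (Q, T): payoffs 5.6, 4.6, 3 → best response R1.
Player II against (R1, S): payoffs 1.3, 4.5 → best response Q.
Player II against (R1, T): payoffs 5.3, 5.2 → best response P.
Player II against (R2, S): payoffs 1.8, 5.7 → best response Q.
Player II against (R2, T): payoffs 1.4, 5.1 → best response Q.
Player II against (R3, S): payoffs 0.4, 2.1 → best response Q.
Player II against (R3, T): payoffs 1.3, 3.2 → best response Q.
Player III against (R1, P): payoffs 4, 2.5 → best response S.
Player III against (R1, Q): payoffs 1.3, 4.7 → best response T.
Player III against (R2, P): payoffs 2.2, 4.3 → best response T.
Player III against (R2, Q): payoffs 3.5, 1.5 → best response S.
Player III against (R3, P): payoffs 0.6, 0.2 → best response S.
Player III against (R3, Q): payoffs 5.9, 5.4 → best response S.
No profile is a mutual best response for all players.

There is no pure-strategy Nash equilibrium.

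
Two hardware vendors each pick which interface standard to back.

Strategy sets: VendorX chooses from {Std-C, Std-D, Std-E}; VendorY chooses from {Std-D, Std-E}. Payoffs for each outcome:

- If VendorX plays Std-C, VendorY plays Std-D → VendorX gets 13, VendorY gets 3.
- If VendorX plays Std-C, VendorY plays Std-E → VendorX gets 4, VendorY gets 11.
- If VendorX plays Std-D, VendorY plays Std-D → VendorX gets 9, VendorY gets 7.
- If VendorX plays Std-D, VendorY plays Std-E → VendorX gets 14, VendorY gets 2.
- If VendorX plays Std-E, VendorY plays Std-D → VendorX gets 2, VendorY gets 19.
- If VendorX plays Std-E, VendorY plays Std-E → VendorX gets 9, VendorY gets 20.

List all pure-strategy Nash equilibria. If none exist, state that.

This game has no pure Nash equilibrium.

VendorX against Std-D: payoffs 13, 9, 2 → best response Std-C.
VendorX against Std-E: payoffs 4, 14, 9 → best response Std-D.
VendorY against Std-C: payoffs 3, 11 → best response Std-E.
VendorY against Std-D: payoffs 7, 2 → best response Std-D.
VendorY against Std-E: payoffs 19, 20 → best response Std-E.
No profile is a mutual best response for all players.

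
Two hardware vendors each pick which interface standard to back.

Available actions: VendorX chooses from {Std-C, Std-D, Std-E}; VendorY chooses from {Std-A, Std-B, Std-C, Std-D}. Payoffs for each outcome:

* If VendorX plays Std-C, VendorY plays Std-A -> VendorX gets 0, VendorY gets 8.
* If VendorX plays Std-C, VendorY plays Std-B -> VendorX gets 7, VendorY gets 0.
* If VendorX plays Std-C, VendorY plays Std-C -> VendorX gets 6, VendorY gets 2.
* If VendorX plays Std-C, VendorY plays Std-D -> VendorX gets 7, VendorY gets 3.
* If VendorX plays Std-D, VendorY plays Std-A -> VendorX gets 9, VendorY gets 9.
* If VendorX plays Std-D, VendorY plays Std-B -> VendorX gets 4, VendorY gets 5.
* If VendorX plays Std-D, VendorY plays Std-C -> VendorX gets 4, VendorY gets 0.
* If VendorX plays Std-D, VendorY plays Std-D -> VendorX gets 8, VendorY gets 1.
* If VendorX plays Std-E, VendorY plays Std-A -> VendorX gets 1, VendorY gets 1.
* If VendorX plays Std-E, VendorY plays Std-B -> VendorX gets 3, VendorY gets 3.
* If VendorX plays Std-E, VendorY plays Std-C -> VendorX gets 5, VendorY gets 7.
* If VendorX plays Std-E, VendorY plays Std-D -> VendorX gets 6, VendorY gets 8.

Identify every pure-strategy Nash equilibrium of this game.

The unique pure-strategy Nash equilibrium is (Std-D, Std-A).

VendorX against Std-A: payoffs 0, 9, 1 → best response Std-D.
VendorX against Std-B: payoffs 7, 4, 3 → best response Std-C.
VendorX against Std-C: payoffs 6, 4, 5 → best response Std-C.
VendorX against Std-D: payoffs 7, 8, 6 → best response Std-D.
VendorY against Std-C: payoffs 8, 0, 2, 3 → best response Std-A.
VendorY against Std-D: payoffs 9, 5, 0, 1 → best response Std-A.
VendorY against Std-E: payoffs 1, 3, 7, 8 → best response Std-D.
Mutual best responses: (Std-D, Std-A).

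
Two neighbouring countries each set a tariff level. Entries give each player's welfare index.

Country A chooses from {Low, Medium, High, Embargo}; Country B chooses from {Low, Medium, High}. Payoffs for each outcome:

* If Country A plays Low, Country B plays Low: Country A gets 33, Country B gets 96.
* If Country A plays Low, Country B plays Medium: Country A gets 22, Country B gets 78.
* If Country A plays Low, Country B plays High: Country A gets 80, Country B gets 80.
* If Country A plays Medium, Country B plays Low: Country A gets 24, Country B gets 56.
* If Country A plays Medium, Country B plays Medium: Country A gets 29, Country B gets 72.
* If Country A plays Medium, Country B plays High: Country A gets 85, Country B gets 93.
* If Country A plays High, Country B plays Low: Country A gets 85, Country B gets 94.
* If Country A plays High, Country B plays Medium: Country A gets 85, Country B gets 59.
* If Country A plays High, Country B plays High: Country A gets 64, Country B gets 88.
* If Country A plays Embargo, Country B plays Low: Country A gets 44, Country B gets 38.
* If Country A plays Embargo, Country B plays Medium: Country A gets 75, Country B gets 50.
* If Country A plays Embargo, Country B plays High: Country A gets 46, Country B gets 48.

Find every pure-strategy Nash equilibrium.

Check each profile: it is a Nash equilibrium iff no player can strictly gain by switching unilaterally.
(Low, Low): Country A can switch to High (33 → 85). Not NE.
(Low, Medium): Country A can switch to Medium (22 → 29). Not NE.
(Low, High): Country A can switch to Medium (80 → 85). Not NE.
(Medium, Low): Country A can switch to Low (24 → 33). Not NE.
(Medium, Medium): Country A can switch to High (29 → 85). Not NE.
(Medium, High): Country A gets 85, best alternative 80; Country B gets 93, best alternative 72. No profitable deviation — NE.
(High, Low): Country A gets 85, best alternative 44; Country B gets 94, best alternative 88. No profitable deviation — NE.
(High, Medium): Country B can switch to Low (59 → 94). Not NE.
(High, High): Country A can switch to Low (64 → 80). Not NE.
(Embargo, Low): Country A can switch to High (44 → 85). Not NE.
(Embargo, Medium): Country A can switch to High (75 → 85). Not NE.
(Embargo, High): Country A can switch to Low (46 → 80). Not NE.

(Medium, High); (High, Low)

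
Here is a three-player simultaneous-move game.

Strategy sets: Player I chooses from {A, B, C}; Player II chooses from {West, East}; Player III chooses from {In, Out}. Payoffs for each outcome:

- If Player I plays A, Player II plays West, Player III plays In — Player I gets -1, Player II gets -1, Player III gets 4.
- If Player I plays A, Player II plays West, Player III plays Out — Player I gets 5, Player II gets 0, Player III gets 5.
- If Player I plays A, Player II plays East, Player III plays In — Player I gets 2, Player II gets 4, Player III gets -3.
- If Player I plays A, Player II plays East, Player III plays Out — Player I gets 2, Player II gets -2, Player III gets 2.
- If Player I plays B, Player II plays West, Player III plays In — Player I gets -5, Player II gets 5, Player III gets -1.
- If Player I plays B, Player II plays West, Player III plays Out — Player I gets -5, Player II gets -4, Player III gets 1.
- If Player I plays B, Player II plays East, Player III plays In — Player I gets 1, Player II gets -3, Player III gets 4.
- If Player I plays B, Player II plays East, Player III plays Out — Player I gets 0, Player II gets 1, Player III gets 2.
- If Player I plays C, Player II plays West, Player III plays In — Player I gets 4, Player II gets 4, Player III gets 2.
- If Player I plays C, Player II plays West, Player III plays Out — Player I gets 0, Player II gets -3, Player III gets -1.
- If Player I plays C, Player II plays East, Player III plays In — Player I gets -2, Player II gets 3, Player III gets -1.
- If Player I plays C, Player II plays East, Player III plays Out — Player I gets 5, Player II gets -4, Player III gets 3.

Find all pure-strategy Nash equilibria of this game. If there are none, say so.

Pure-strategy Nash equilibria: (A, West, Out), (C, West, In)

Check each profile: it is a Nash equilibrium iff no player can strictly gain by switching unilaterally.
(A, West, In): Player I can switch to C (-1 → 4). Not NE.
(A, West, Out): Player I gets 5, best alternative 0; Player II gets 0, best alternative -2; Player III gets 5, best alternative 4. No profitable deviation — NE.
(A, East, In): Player III can switch to Out (-3 → 2). Not NE.
(A, East, Out): Player I can switch to C (2 → 5). Not NE.
(B, West, In): Player I can switch to A (-5 → -1). Not NE.
(B, West, Out): Player I can switch to A (-5 → 5). Not NE.
(B, East, In): Player I can switch to A (1 → 2). Not NE.
(B, East, Out): Player I can switch to A (0 → 2). Not NE.
(C, West, In): Player I gets 4, best alternative -1; Player II gets 4, best alternative 3; Player III gets 2, best alternative -1. No profitable deviation — NE.
(C, West, Out): Player I can switch to A (0 → 5). Not NE.
(C, East, In): Player I can switch to A (-2 → 2). Not NE.
(C, East, Out): Player II can switch to West (-4 → -3). Not NE.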